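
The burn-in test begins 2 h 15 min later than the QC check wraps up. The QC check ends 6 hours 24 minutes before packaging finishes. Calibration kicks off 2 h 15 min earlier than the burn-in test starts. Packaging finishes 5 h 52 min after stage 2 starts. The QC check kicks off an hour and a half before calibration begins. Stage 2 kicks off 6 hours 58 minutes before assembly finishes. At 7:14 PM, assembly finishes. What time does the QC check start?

10:14 AM

Stage 2 starts at 7:14 PM − 418 min = 12:16 PM.
Packaging ends at 12:16 PM + 352 min = 6:08 PM.
The QC check ends at 6:08 PM − 384 min = 11:44 AM.
The burn-in test starts at 11:44 AM + 135 min = 1:59 PM.
Calibration starts at 1:59 PM − 135 min = 11:44 AM.
The QC check starts at 11:44 AM − 90 min = 10:14 AM.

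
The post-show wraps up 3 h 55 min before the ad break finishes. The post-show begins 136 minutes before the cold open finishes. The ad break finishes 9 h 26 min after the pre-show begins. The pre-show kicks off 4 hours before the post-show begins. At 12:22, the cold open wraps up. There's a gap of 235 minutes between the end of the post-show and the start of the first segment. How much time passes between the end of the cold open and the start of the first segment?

3 hours 10 minutes

The post-show starts at 12:22 − 136 min = 10:06.
The pre-show starts at 10:06 − 240 min = 06:06.
The ad break ends at 06:06 + 566 min = 15:32.
The post-show ends at 15:32 − 235 min = 11:37.
The first segment starts at 11:37 + 235 min = 15:32.
From 12:22 to 15:32 is 3 hours 10 minutes.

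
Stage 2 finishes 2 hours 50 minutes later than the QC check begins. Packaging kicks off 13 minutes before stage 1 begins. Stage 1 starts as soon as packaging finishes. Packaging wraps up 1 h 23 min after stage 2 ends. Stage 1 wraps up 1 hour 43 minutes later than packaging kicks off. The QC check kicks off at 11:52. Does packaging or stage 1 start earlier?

packaging

Stage 2 ends at 11:52 + 170 min = 14:42.
Packaging ends at 14:42 + 83 min = 16:05.
So stage 1 starts at 16:05.
Packaging starts at 16:05 − 13 min = 15:52.
Packaging starts at 15:52 and stage 1 starts at 16:05, so packaging is first.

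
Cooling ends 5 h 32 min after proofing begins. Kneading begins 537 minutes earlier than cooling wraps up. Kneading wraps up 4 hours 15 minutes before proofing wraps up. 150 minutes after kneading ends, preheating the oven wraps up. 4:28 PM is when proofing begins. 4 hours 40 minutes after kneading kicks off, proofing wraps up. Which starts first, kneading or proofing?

kneading

Cooling ends at 4:28 PM + 332 min = 10:00 PM.
Kneading starts at 10:00 PM − 537 min = 1:03 PM.
Kneading starts at 1:03 PM and proofing starts at 4:28 PM, so kneading is first.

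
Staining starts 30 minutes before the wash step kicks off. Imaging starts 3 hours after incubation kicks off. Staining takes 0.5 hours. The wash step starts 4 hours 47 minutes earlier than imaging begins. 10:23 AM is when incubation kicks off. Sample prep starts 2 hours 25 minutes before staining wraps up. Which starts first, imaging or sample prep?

Imaging starts at 10:23 AM + 180 min = 1:23 PM.
The wash step starts at 1:23 PM − 287 min = 8:36 AM.
Staining starts at 8:36 AM − 30 min = 8:06 AM.
Staining ends at 8:06 AM + 30 min = 8:36 AM.
Sample prep starts at 8:36 AM − 145 min = 6:11 AM.
Imaging starts at 1:23 PM and sample prep starts at 6:11 AM, so sample prep is first.

sample prep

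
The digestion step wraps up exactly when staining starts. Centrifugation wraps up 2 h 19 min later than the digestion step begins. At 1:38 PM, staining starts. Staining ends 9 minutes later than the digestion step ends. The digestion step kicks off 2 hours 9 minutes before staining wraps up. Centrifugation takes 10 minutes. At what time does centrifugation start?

1:47 PM

The digestion step ends at 1:38 PM.
Staining ends at 1:38 PM + 9 min = 1:47 PM.
The digestion step starts at 1:47 PM − 129 min = 11:38 AM.
Centrifugation ends at 11:38 AM + 139 min = 1:57 PM.
Centrifugation starts at 1:57 PM − 10 min = 1:47 PM.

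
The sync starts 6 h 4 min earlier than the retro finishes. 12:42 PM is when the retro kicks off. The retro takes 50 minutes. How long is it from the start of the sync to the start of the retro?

314 minutes

The retro ends at 12:42 PM + 50 min = 1:32 PM.
The sync starts at 1:32 PM − 364 min = 7:28 AM.
From 7:28 AM to 12:42 PM is 314 minutes.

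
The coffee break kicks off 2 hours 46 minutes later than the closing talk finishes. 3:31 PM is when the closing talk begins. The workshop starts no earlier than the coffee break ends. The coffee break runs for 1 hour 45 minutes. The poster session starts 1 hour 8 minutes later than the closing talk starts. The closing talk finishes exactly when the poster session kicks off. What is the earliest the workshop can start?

9:10 PM

The poster session starts at 3:31 PM + 68 min = 4:39 PM.
So the closing talk ends at 4:39 PM.
The coffee break starts at 4:39 PM + 166 min = 7:25 PM.
The coffee break ends at 7:25 PM + 105 min = 9:10 PM.
The workshop is bounded by the coffee break, so the earliest it can start is 9:10 PM.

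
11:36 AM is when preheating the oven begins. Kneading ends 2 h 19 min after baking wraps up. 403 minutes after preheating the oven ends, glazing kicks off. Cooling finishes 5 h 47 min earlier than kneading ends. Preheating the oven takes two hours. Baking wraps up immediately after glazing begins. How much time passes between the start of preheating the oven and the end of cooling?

315 minutes

Preheating the oven ends at 11:36 AM + 120 min = 1:36 PM.
Glazing starts at 1:36 PM + 403 min = 8:19 PM.
So baking ends at 8:19 PM.
Kneading ends at 8:19 PM + 139 min = 10:38 PM.
Cooling ends at 10:38 PM − 347 min = 4:51 PM.
From 11:36 AM to 4:51 PM is 315 minutes.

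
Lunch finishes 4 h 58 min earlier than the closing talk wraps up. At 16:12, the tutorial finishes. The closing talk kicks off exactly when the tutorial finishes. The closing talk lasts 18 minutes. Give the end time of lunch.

The closing talk starts at 16:12.
The closing talk ends at 16:12 + 18 min = 16:30.
Lunch ends at 16:30 − 298 min = 11:32.

11:32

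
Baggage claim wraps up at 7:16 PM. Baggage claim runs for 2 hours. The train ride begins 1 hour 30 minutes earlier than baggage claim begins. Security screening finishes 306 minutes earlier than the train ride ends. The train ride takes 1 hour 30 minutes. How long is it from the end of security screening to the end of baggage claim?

7 hours 6 minutes

Baggage claim starts at 7:16 PM − 120 min = 5:16 PM.
The train ride starts at 5:16 PM − 90 min = 3:46 PM.
The train ride ends at 3:46 PM + 90 min = 5:16 PM.
Security screening ends at 5:16 PM − 306 min = 12:10 PM.
From 12:10 PM to 7:16 PM is 7 hours 6 minutes.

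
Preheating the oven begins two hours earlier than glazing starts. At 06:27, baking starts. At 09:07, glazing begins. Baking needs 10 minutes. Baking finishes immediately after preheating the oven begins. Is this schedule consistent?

Preheating the oven starts at 09:07 − 120 min = 07:07.
So baking ends at 07:07.
Baking starts at 07:07 − 10 min = 06:57.
But baking is also said to start at 06:27 — a 30-minute conflict.

No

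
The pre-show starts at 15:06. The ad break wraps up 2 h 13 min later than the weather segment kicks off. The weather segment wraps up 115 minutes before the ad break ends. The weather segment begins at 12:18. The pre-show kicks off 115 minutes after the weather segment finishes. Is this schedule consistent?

No

The ad break ends at 12:18 + 133 min = 14:31.
The weather segment ends at 14:31 − 115 min = 12:36.
The pre-show starts at 12:36 + 115 min = 14:31.
But the pre-show is also said to start at 15:06 — a 35-minute conflict.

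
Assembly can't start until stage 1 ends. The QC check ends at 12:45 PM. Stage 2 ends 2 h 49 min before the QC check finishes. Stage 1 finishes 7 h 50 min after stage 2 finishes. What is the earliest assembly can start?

5:46 PM

Stage 2 ends at 12:45 PM − 169 min = 9:56 AM.
Stage 1 ends at 9:56 AM + 470 min = 5:46 PM.
Assembly is bounded by stage 1, so the earliest it can start is 5:46 PM.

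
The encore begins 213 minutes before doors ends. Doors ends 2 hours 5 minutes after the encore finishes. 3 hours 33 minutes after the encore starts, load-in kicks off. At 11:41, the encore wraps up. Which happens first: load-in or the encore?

Doors ends at 11:41 + 125 min = 13:46.
The encore starts at 13:46 − 213 min = 10:13.
Load-in starts at 10:13 + 213 min = 13:46.
Load-in starts at 13:46 and the encore starts at 10:13, so the encore is first.

the encore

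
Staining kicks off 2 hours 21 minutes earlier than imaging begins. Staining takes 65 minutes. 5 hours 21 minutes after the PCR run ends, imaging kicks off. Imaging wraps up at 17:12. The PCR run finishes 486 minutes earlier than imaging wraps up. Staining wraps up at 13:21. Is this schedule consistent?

The PCR run ends at 17:12 − 486 min = 09:06.
Imaging starts at 09:06 + 321 min = 14:27.
Staining starts at 14:27 − 141 min = 12:06.
Staining ends at 12:06 + 65 min = 13:11.
But staining is also said to end at 13:21 — a 10-minute conflict.

No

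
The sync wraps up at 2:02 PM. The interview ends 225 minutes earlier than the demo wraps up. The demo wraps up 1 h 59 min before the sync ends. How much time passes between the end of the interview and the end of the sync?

344 minutes

The demo ends at 2:02 PM − 119 min = 12:03 PM.
The interview ends at 12:03 PM − 225 min = 8:18 AM.
From 8:18 AM to 2:02 PM is 344 minutes.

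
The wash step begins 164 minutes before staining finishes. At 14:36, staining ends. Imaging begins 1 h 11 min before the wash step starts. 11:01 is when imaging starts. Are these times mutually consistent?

No

The wash step starts at 14:36 − 164 min = 11:52.
Imaging starts at 11:52 − 71 min = 10:41.
But imaging is also said to start at 11:01 — a 20-minute conflict.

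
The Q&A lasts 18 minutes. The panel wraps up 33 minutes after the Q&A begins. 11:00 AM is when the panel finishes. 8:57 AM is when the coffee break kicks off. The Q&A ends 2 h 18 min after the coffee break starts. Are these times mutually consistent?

The Q&A ends at 8:57 AM + 138 min = 11:15 AM.
The Q&A starts at 11:15 AM − 18 min = 10:57 AM.
The panel ends at 10:57 AM + 33 min = 11:30 AM.
But the panel is also said to end at 11:00 AM — a 30-minute conflict.

No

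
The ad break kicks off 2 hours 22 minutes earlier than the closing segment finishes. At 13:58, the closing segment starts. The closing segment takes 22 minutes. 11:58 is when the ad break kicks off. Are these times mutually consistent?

The closing segment ends at 13:58 + 22 min = 14:20.
The ad break starts at 14:20 − 142 min = 11:58.
That matches the stated 11:58, so the schedule is consistent.

Yes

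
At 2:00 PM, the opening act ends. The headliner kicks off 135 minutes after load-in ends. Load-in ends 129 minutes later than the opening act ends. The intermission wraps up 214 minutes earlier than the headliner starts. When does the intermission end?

2:50 PM

Load-in ends at 2:00 PM + 129 min = 4:09 PM.
The headliner starts at 4:09 PM + 135 min = 6:24 PM.
The intermission ends at 6:24 PM − 214 min = 2:50 PM.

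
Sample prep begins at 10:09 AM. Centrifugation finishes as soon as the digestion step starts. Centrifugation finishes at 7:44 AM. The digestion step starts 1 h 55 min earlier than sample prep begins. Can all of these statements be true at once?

No

The digestion step starts at 10:09 AM − 115 min = 8:14 AM.
So centrifugation ends at 8:14 AM.
But centrifugation is also said to end at 7:44 AM — a 30-minute conflict.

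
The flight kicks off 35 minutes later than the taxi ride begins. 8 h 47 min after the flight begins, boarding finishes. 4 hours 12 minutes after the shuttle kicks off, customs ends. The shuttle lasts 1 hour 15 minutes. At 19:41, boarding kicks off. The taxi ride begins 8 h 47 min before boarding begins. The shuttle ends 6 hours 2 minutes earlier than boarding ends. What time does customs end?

17:11

The taxi ride starts at 19:41 − 527 min = 10:54.
The flight starts at 10:54 + 35 min = 11:29.
Boarding ends at 11:29 + 527 min = 20:16.
The shuttle ends at 20:16 − 362 min = 14:14.
The shuttle starts at 14:14 − 75 min = 12:59.
Customs ends at 12:59 + 252 min = 17:11.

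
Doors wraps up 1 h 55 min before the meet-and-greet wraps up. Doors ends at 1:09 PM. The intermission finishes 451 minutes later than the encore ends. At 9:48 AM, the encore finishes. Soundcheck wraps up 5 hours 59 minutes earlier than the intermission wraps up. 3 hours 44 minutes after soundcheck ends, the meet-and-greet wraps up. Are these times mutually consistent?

Yes

The intermission ends at 9:48 AM + 451 min = 5:19 PM.
Soundcheck ends at 5:19 PM − 359 min = 11:20 AM.
The meet-and-greet ends at 11:20 AM + 224 min = 3:04 PM.
Doors ends at 3:04 PM − 115 min = 1:09 PM.
That matches the stated 1:09 PM, so the schedule is consistent.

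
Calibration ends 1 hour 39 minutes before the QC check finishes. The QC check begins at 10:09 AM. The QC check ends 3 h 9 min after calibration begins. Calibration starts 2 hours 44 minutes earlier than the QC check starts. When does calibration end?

Calibration starts at 10:09 AM − 164 min = 7:25 AM.
The QC check ends at 7:25 AM + 189 min = 10:34 AM.
Calibration ends at 10:34 AM − 99 min = 8:55 AM.

8:55 AM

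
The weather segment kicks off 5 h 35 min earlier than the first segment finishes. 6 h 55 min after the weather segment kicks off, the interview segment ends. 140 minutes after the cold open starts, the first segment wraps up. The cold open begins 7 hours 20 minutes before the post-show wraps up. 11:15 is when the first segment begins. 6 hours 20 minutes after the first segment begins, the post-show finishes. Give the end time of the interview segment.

13:55

The post-show ends at 11:15 + 380 min = 17:35.
The cold open starts at 17:35 − 440 min = 10:15.
The first segment ends at 10:15 + 140 min = 12:35.
The weather segment starts at 12:35 − 335 min = 07:00.
The interview segment ends at 07:00 + 415 min = 13:55.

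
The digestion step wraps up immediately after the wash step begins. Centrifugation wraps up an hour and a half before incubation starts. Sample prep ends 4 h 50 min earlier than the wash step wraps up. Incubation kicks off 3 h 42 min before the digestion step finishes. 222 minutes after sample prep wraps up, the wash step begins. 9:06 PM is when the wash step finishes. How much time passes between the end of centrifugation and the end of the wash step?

Sample prep ends at 9:06 PM − 290 min = 4:16 PM.
The wash step starts at 4:16 PM + 222 min = 7:58 PM.
So the digestion step ends at 7:58 PM.
Incubation starts at 7:58 PM − 222 min = 4:16 PM.
Centrifugation ends at 4:16 PM − 90 min = 2:46 PM.
From 2:46 PM to 9:06 PM is 6 h 20 min.

6 h 20 min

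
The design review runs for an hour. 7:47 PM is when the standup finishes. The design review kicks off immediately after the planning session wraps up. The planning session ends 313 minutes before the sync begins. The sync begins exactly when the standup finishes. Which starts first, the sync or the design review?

The sync starts at 7:47 PM.
The planning session ends at 7:47 PM − 313 min = 2:34 PM.
So the design review starts at 2:34 PM.
The sync starts at 7:47 PM and the design review starts at 2:34 PM, so the design review is first.

the design review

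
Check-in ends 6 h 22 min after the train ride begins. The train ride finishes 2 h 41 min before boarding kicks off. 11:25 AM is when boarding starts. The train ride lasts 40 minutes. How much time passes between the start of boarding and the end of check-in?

The train ride ends at 11:25 AM − 161 min = 8:44 AM.
The train ride starts at 8:44 AM − 40 min = 8:04 AM.
Check-in ends at 8:04 AM + 382 min = 2:26 PM.
From 11:25 AM to 2:26 PM is 3 hours 1 minute.

3 hours 1 minute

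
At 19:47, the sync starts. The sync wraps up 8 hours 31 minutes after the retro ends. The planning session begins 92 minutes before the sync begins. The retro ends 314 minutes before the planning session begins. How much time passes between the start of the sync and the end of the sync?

The planning session starts at 19:47 − 92 min = 18:15.
The retro ends at 18:15 − 314 min = 13:01.
The sync ends at 13:01 + 511 min = 21:32.
From 19:47 to 21:32 is 1 h 45 min.

1 h 45 min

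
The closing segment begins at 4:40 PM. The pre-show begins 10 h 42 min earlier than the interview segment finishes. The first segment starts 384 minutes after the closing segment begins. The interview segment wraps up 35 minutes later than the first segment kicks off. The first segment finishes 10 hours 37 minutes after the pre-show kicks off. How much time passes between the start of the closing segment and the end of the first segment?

6 hours 54 minutes

The first segment starts at 4:40 PM + 384 min = 11:04 PM.
The interview segment ends at 11:04 PM + 35 min = 11:39 PM.
The pre-show starts at 11:39 PM − 642 min = 12:57 PM.
The first segment ends at 12:57 PM + 637 min = 11:34 PM.
From 4:40 PM to 11:34 PM is 6 hours 54 minutes.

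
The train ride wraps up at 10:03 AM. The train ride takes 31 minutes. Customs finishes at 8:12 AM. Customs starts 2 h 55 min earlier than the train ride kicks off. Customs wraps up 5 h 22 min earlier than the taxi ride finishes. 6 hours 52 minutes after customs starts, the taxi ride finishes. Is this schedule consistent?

The train ride starts at 10:03 AM − 31 min = 9:32 AM.
Customs starts at 9:32 AM − 175 min = 6:37 AM.
The taxi ride ends at 6:37 AM + 412 min = 1:29 PM.
Customs ends at 1:29 PM − 322 min = 8:07 AM.
But customs is also said to end at 8:12 AM — a 5-minute conflict.

No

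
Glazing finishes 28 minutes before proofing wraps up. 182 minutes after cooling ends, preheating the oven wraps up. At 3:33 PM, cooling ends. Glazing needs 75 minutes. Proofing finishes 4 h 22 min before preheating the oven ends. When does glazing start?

12:30 PM

Preheating the oven ends at 3:33 PM + 182 min = 6:35 PM.
Proofing ends at 6:35 PM − 262 min = 2:13 PM.
Glazing ends at 2:13 PM − 28 min = 1:45 PM.
Glazing starts at 1:45 PM − 75 min = 12:30 PM.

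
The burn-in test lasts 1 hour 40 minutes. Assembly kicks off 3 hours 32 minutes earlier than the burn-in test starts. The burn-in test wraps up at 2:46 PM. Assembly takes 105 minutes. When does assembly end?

11:19 AM

The burn-in test starts at 2:46 PM − 100 min = 1:06 PM.
Assembly starts at 1:06 PM − 212 min = 9:34 AM.
Assembly ends at 9:34 AM + 105 min = 11:19 AM.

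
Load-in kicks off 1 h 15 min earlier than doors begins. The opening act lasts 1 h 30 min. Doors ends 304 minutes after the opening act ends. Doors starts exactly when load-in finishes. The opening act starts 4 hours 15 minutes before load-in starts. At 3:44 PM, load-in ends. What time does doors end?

4:48 PM

Doors starts at 3:44 PM.
Load-in starts at 3:44 PM − 75 min = 2:29 PM.
The opening act starts at 2:29 PM − 255 min = 10:14 AM.
The opening act ends at 10:14 AM + 90 min = 11:44 AM.
Doors ends at 11:44 AM + 304 min = 4:48 PM.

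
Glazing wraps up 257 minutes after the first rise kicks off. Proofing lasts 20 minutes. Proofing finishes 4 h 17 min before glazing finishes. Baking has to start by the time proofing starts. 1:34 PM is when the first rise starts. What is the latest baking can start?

1:14 PM

Glazing ends at 1:34 PM + 257 min = 5:51 PM.
Proofing ends at 5:51 PM − 257 min = 1:34 PM.
Proofing starts at 1:34 PM − 20 min = 1:14 PM.
Baking is bounded by proofing, so the latest it can start is 1:14 PM.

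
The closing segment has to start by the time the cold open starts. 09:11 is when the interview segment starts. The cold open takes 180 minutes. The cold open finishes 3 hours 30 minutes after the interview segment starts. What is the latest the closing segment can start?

The cold open ends at 09:11 + 210 min = 12:41.
The cold open starts at 12:41 − 180 min = 09:41.
The closing segment is bounded by the cold open, so the latest it can start is 09:41.

09:41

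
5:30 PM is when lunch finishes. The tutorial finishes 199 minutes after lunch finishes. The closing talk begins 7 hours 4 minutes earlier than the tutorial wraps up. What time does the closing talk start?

1:45 PM

The tutorial ends at 5:30 PM + 199 min = 8:49 PM.
The closing talk starts at 8:49 PM − 424 min = 1:45 PM.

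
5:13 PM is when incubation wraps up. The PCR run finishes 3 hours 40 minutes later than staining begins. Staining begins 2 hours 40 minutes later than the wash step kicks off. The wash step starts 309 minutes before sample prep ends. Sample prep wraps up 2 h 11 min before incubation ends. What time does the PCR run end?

Sample prep ends at 5:13 PM − 131 min = 3:02 PM.
The wash step starts at 3:02 PM − 309 min = 9:53 AM.
Staining starts at 9:53 AM + 160 min = 12:33 PM.
The PCR run ends at 12:33 PM + 220 min = 4:13 PM.

4:13 PM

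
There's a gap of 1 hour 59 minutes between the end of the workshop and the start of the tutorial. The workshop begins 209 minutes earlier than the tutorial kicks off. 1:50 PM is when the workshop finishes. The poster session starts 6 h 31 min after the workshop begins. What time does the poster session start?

6:51 PM

The tutorial starts at 1:50 PM + 119 min = 3:49 PM.
The workshop starts at 3:49 PM − 209 min = 12:20 PM.
The poster session starts at 12:20 PM + 391 min = 6:51 PM.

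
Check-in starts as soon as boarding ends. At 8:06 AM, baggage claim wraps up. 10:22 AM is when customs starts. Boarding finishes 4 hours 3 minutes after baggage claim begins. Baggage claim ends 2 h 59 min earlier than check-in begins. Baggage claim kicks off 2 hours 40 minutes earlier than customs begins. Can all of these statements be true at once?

Baggage claim starts at 10:22 AM − 160 min = 7:42 AM.
Boarding ends at 7:42 AM + 243 min = 11:45 AM.
So check-in starts at 11:45 AM.
Baggage claim ends at 11:45 AM − 179 min = 8:46 AM.
But baggage claim is also said to end at 8:06 AM — a 40-minute conflict.

No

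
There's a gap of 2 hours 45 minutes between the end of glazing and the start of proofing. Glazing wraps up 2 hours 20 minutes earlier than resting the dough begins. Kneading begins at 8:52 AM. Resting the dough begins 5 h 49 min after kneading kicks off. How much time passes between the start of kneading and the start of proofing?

Resting the dough starts at 8:52 AM + 349 min = 2:41 PM.
Glazing ends at 2:41 PM − 140 min = 12:21 PM.
Proofing starts at 12:21 PM + 165 min = 3:06 PM.
From 8:52 AM to 3:06 PM is 6 hours 14 minutes.

6 hours 14 minutes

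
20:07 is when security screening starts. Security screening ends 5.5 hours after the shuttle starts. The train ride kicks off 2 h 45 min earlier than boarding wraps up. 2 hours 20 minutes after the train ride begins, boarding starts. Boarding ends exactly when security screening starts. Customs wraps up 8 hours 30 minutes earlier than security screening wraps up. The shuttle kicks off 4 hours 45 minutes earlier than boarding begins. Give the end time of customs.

Boarding ends at 20:07.
The train ride starts at 20:07 − 165 min = 17:22.
Boarding starts at 17:22 + 140 min = 19:42.
The shuttle starts at 19:42 − 285 min = 14:57.
Security screening ends at 14:57 + 330 min = 20:27.
Customs ends at 20:27 − 510 min = 11:57.

11:57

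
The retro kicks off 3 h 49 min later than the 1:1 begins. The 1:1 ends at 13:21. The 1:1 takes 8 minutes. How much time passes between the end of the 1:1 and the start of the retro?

The 1:1 starts at 13:21 − 8 min = 13:13.
The retro starts at 13:13 + 229 min = 17:02.
From 13:21 to 17:02 is 3 h 41 min.

3 h 41 min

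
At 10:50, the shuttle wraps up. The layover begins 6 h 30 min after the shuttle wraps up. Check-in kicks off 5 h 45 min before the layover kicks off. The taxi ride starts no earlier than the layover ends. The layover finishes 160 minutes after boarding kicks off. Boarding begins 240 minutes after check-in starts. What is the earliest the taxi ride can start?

18:15

The layover starts at 10:50 + 390 min = 17:20.
Check-in starts at 17:20 − 345 min = 11:35.
Boarding starts at 11:35 + 240 min = 15:35.
The layover ends at 15:35 + 160 min = 18:15.
The taxi ride is bounded by the layover, so the earliest it can start is 18:15.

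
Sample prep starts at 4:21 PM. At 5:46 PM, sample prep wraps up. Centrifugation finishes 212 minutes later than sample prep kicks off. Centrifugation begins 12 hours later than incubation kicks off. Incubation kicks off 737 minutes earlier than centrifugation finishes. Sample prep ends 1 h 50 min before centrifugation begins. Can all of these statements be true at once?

Centrifugation ends at 4:21 PM + 212 min = 7:53 PM.
Incubation starts at 7:53 PM − 737 min = 7:36 AM.
Centrifugation starts at 7:36 AM + 720 min = 7:36 PM.
Sample prep ends at 7:36 PM − 110 min = 5:46 PM.
That matches the stated 5:46 PM, so the schedule is consistent.

Yes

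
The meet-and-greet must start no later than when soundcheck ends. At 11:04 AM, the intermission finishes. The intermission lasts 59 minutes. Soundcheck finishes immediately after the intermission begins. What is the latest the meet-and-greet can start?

The intermission starts at 11:04 AM − 59 min = 10:05 AM.
So soundcheck ends at 10:05 AM.
The meet-and-greet is bounded by soundcheck, so the latest it can start is 10:05 AM.

10:05 AM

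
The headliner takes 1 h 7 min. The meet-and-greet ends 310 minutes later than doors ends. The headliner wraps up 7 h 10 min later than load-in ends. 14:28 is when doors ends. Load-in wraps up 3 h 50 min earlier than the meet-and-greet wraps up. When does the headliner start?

21:51

The meet-and-greet ends at 14:28 + 310 min = 19:38.
Load-in ends at 19:38 − 230 min = 15:48.
The headliner ends at 15:48 + 430 min = 22:58.
The headliner starts at 22:58 − 67 min = 21:51.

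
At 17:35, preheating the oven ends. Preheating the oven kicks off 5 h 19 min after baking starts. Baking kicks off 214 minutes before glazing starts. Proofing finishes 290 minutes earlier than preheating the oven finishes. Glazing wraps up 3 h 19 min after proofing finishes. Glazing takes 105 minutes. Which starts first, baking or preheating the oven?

Proofing ends at 17:35 − 290 min = 12:45.
Glazing ends at 12:45 + 199 min = 16:04.
Glazing starts at 16:04 − 105 min = 14:19.
Baking starts at 14:19 − 214 min = 10:45.
Preheating the oven starts at 10:45 + 319 min = 16:04.
Baking starts at 10:45 and preheating the oven starts at 16:04, so baking is first.

baking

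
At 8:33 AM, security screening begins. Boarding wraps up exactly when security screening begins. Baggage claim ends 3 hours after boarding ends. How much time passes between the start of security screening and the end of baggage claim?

Boarding ends at 8:33 AM.
Baggage claim ends at 8:33 AM + 180 min = 11:33 AM.
From 8:33 AM to 11:33 AM is 180 minutes.

180 minutes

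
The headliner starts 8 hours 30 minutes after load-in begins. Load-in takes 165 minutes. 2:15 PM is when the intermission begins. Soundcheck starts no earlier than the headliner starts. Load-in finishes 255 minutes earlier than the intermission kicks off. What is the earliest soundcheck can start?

Load-in ends at 2:15 PM − 255 min = 10:00 AM.
Load-in starts at 10:00 AM − 165 min = 7:15 AM.
The headliner starts at 7:15 AM + 510 min = 3:45 PM.
Soundcheck is bounded by the headliner, so the earliest it can start is 3:45 PM.

3:45 PM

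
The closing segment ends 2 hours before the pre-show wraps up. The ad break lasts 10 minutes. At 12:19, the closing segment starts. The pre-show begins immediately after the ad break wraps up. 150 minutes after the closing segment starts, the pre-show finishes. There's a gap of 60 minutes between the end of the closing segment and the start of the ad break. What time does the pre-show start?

13:59

The pre-show ends at 12:19 + 150 min = 14:49.
The closing segment ends at 14:49 − 120 min = 12:49.
The ad break starts at 12:49 + 60 min = 13:49.
The ad break ends at 13:49 + 10 min = 13:59.
So the pre-show starts at 13:59.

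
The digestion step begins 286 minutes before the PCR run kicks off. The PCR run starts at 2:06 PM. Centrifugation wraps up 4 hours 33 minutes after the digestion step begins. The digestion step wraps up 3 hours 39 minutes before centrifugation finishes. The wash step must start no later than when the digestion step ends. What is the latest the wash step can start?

The digestion step starts at 2:06 PM − 286 min = 9:20 AM.
Centrifugation ends at 9:20 AM + 273 min = 1:53 PM.
The digestion step ends at 1:53 PM − 219 min = 10:14 AM.
The wash step is bounded by the digestion step, so the latest it can start is 10:14 AM.

10:14 AM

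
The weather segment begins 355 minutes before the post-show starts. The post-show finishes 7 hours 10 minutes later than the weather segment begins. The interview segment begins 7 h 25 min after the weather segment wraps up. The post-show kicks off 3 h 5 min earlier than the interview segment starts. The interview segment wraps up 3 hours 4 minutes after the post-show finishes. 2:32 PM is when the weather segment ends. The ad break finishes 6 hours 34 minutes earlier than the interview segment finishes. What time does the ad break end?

4:37 PM

The interview segment starts at 2:32 PM + 445 min = 9:57 PM.
The post-show starts at 9:57 PM − 185 min = 6:52 PM.
The weather segment starts at 6:52 PM − 355 min = 12:57 PM.
The post-show ends at 12:57 PM + 430 min = 8:07 PM.
The interview segment ends at 8:07 PM + 184 min = 11:11 PM.
The ad break ends at 11:11 PM − 394 min = 4:37 PM.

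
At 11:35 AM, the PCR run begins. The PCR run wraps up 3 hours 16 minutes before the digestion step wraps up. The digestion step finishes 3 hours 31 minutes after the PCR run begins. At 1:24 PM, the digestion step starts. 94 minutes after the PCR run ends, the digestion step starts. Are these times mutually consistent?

Yes

The digestion step ends at 11:35 AM + 211 min = 3:06 PM.
The PCR run ends at 3:06 PM − 196 min = 11:50 AM.
The digestion step starts at 11:50 AM + 94 min = 1:24 PM.
That matches the stated 1:24 PM, so the schedule is consistent.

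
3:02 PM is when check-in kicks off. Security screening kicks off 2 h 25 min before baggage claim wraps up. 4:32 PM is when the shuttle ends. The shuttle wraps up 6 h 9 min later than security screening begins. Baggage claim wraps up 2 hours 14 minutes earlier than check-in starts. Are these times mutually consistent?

Yes

Baggage claim ends at 3:02 PM − 134 min = 12:48 PM.
Security screening starts at 12:48 PM − 145 min = 10:23 AM.
The shuttle ends at 10:23 AM + 369 min = 4:32 PM.
That matches the stated 4:32 PM, so the schedule is consistent.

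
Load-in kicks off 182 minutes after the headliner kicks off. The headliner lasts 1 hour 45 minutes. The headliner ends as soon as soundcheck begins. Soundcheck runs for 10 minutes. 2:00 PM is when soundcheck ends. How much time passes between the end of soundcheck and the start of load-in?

Soundcheck starts at 2:00 PM − 10 min = 1:50 PM.
So the headliner ends at 1:50 PM.
The headliner starts at 1:50 PM − 105 min = 12:05 PM.
Load-in starts at 12:05 PM + 182 min = 3:07 PM.
From 2:00 PM to 3:07 PM is 67 minutes.

67 minutes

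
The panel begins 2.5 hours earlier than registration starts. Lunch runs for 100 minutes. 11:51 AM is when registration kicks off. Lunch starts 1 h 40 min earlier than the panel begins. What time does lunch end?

9:21 AM

The panel starts at 11:51 AM − 150 min = 9:21 AM.
Lunch starts at 9:21 AM − 100 min = 7:41 AM.
Lunch ends at 7:41 AM + 100 min = 9:21 AM.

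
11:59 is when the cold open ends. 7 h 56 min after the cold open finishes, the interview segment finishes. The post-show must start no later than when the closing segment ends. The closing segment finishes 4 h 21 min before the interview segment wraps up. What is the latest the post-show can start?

The interview segment ends at 11:59 + 476 min = 19:55.
The closing segment ends at 19:55 − 261 min = 15:34.
The post-show is bounded by the closing segment, so the latest it can start is 15:34.

15:34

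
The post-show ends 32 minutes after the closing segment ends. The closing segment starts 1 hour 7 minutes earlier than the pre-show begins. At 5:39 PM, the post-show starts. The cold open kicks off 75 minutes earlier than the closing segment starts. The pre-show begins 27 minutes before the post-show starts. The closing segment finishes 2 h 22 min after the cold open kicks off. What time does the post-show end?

5:44 PM

The pre-show starts at 5:39 PM − 27 min = 5:12 PM.
The closing segment starts at 5:12 PM − 67 min = 4:05 PM.
The cold open starts at 4:05 PM − 75 min = 2:50 PM.
The closing segment ends at 2:50 PM + 142 min = 5:12 PM.
The post-show ends at 5:12 PM + 32 min = 5:44 PM.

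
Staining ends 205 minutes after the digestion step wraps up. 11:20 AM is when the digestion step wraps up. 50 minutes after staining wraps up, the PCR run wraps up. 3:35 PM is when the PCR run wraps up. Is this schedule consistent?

Staining ends at 11:20 AM + 205 min = 2:45 PM.
The PCR run ends at 2:45 PM + 50 min = 3:35 PM.
That matches the stated 3:35 PM, so the schedule is consistent.

Yes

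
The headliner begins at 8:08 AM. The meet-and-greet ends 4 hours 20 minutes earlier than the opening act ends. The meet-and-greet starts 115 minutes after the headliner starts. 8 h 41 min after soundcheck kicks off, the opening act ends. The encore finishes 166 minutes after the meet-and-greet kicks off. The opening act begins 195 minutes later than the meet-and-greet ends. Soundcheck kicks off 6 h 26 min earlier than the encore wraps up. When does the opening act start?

The meet-and-greet starts at 8:08 AM + 115 min = 10:03 AM.
The encore ends at 10:03 AM + 166 min = 12:49 PM.
Soundcheck starts at 12:49 PM − 386 min = 6:23 AM.
The opening act ends at 6:23 AM + 521 min = 3:04 PM.
The meet-and-greet ends at 3:04 PM − 260 min = 10:44 AM.
The opening act starts at 10:44 AM + 195 min = 1:59 PM.

1:59 PM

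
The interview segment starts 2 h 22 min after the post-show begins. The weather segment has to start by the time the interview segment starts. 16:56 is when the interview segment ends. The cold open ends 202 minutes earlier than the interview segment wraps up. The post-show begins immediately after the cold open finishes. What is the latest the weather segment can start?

The cold open ends at 16:56 − 202 min = 13:34.
So the post-show starts at 13:34.
The interview segment starts at 13:34 + 142 min = 15:56.
The weather segment is bounded by the interview segment, so the latest it can start is 15:56.

15:56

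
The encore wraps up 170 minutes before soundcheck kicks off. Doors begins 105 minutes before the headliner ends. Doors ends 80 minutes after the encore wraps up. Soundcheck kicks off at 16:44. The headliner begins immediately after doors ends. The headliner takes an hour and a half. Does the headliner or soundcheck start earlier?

the headliner

The encore ends at 16:44 − 170 min = 13:54.
Doors ends at 13:54 + 80 min = 15:14.
So the headliner starts at 15:14.
The headliner starts at 15:14 and soundcheck starts at 16:44, so the headliner is first.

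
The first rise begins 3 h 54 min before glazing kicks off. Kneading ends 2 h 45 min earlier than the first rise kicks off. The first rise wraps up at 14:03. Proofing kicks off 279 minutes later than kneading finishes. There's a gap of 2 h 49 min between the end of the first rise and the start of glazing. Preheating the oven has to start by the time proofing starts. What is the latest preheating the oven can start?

Glazing starts at 14:03 + 169 min = 16:52.
The first rise starts at 16:52 − 234 min = 12:58.
Kneading ends at 12:58 − 165 min = 10:13.
Proofing starts at 10:13 + 279 min = 14:52.
Preheating the oven is bounded by proofing, so the latest it can start is 14:52.

14:52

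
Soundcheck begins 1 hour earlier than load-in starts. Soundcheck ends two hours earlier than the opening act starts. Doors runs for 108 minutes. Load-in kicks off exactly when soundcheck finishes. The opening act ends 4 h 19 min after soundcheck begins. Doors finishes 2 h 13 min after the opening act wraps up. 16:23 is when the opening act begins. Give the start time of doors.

Soundcheck ends at 16:23 − 120 min = 14:23.
So load-in starts at 14:23.
Soundcheck starts at 14:23 − 60 min = 13:23.
The opening act ends at 13:23 + 259 min = 17:42.
Doors ends at 17:42 + 133 min = 19:55.
Doors starts at 19:55 − 108 min = 18:07.

18:07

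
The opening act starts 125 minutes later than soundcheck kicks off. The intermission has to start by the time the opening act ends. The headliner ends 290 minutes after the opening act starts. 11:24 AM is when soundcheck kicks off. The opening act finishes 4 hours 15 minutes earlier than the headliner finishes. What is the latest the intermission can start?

2:04 PM

The opening act starts at 11:24 AM + 125 min = 1:29 PM.
The headliner ends at 1:29 PM + 290 min = 6:19 PM.
The opening act ends at 6:19 PM − 255 min = 2:04 PM.
The intermission is bounded by the opening act, so the latest it can start is 2:04 PM.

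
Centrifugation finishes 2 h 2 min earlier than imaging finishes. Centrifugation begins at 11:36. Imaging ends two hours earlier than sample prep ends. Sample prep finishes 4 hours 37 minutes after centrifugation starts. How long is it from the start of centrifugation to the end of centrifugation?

Sample prep ends at 11:36 + 277 min = 16:13.
Imaging ends at 16:13 − 120 min = 14:13.
Centrifugation ends at 14:13 − 122 min = 12:11.
From 11:36 to 12:11 is 35 minutes.

35 minutes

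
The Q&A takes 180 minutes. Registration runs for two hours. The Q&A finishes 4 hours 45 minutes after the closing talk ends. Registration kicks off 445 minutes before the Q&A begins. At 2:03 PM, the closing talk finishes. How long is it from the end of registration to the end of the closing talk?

The Q&A ends at 2:03 PM + 285 min = 6:48 PM.
The Q&A starts at 6:48 PM − 180 min = 3:48 PM.
Registration starts at 3:48 PM − 445 min = 8:23 AM.
Registration ends at 8:23 AM + 120 min = 10:23 AM.
From 10:23 AM to 2:03 PM is 3 h 40 min.

3 h 40 min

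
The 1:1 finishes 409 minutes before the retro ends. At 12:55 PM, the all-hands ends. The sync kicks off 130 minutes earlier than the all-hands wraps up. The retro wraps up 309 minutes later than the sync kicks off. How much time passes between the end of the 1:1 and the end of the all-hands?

The sync starts at 12:55 PM − 130 min = 10:45 AM.
The retro ends at 10:45 AM + 309 min = 3:54 PM.
The 1:1 ends at 3:54 PM − 409 min = 9:05 AM.
From 9:05 AM to 12:55 PM is 230 minutes.

230 minutes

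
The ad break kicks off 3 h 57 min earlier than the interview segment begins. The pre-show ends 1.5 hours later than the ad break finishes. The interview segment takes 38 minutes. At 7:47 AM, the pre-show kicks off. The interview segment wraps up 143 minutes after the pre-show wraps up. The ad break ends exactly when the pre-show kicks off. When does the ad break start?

The ad break ends at 7:47 AM.
The pre-show ends at 7:47 AM + 90 min = 9:17 AM.
The interview segment ends at 9:17 AM + 143 min = 11:40 AM.
The interview segment starts at 11:40 AM − 38 min = 11:02 AM.
The ad break starts at 11:02 AM − 237 min = 7:05 AM.

7:05 AM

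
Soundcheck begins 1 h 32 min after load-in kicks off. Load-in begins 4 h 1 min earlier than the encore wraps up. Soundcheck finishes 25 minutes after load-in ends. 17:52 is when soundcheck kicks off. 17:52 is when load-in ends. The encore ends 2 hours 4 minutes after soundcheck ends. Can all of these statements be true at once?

Yes

Soundcheck ends at 17:52 + 25 min = 18:17.
The encore ends at 18:17 + 124 min = 20:21.
Load-in starts at 20:21 − 241 min = 16:20.
Soundcheck starts at 16:20 + 92 min = 17:52.
That matches the stated 17:52, so the schedule is consistent.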